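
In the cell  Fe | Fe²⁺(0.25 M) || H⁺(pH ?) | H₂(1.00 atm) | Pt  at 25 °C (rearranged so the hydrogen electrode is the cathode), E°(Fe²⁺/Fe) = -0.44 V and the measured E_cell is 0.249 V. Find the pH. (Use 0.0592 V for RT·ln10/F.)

pH = 3.53

E°_cell = 0.44 V and n = 2.
log Q = n(E° − E)/0.0592 = 2×(0.44 − 0.249)/0.0592 = 6.453.
With Q = [Fe²⁺]·P(H₂) / [H⁺]^2, solving for [H⁺] gives log[H⁺] = -3.527, so pH = 3.53.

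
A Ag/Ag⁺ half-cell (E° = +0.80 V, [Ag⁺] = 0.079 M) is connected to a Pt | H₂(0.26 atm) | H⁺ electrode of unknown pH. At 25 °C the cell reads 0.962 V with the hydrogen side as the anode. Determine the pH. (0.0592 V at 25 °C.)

E°_cell = 0.80 V and n = 2.
log Q = n(E° − E)/0.0592 = 2×(0.80 − 0.962)/0.0592 = -5.473.
With Q = [H⁺]^2 / ([Ag⁺]^2·P(H₂)), solving for [H⁺] gives log[H⁺] = -4.131, so pH = 4.13.

pH = 4.13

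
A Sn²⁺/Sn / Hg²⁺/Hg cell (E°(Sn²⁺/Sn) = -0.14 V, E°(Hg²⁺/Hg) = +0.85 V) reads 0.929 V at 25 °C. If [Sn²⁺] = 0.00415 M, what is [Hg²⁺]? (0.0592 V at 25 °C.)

3.6 × 10^-5 M

From the Nernst equation, log Q = n(E° − E)/0.0592 = 2(0.99 − 0.929)/0.0592 = 2.061, so Q = 115.
With Q = [Sn²⁺]/[Hg²⁺] and the known concentrations, [Hg²⁺] in the denominator gives [Hg²⁺] = 3.6 × 10^-5 M.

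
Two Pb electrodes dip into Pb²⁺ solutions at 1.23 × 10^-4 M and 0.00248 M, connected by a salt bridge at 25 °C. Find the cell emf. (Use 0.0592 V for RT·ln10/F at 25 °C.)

0.039 V

Both half-cells are Pb²⁺/Pb, so E°_cell = 0. The concentrated side is the cathode; the cell reaction moves Pb²⁺ from high to low concentration with n = 2.
Q = [Pb²⁺]_dilute/[Pb²⁺]_conc = 1.23 × 10^-4/0.00248 = 0.0496.
E = 0 − (0.0592/2) log Q = −(0.0592/2)(-1.305) = 0.0386 V.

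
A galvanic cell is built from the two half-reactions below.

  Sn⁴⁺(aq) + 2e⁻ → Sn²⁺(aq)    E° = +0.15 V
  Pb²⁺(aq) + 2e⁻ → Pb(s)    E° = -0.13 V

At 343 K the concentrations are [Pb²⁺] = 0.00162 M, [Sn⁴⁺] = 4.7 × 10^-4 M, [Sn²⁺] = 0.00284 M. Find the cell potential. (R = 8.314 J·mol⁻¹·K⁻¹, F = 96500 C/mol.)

The Sn⁴⁺/Sn²⁺ couple has the higher reduction potential and acts as the cathode, so E°_cell = +0.15 − (-0.13) = 0.28 V.
Balancing electrons gives n = 2; the reaction quotient is Q = [Pb²⁺]·[Sn²⁺]/[Sn⁴⁺] = 0.00979.
E = E° − (RT/nF) ln Q = 0.28 − (8.314×343)/(2×96500) × (-4.627) = 0.280 + 0.068 = 0.348 V.

0.348 V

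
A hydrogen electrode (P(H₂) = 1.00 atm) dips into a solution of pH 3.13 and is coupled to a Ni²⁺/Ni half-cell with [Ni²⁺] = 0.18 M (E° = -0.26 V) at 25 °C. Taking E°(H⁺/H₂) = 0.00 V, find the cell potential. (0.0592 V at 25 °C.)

The hydrogen couple is the cathode, so E°_cell = 0.26 V; n = 2.
[H⁺] = 10^(−3.13) = 7.4 × 10^-4 M, and Q = [Ni²⁺]·P(H₂) / [H⁺]^2 = 3.28 × 10^5.
E = E° − (0.0592/2) log Q = 0.26 − (0.0592/2)(5.515) = 0.097 V.

0.097 V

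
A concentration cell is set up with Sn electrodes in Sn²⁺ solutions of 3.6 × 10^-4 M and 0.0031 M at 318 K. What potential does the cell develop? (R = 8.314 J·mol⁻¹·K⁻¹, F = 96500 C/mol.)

0.029 V

Both half-cells are Sn²⁺/Sn, so E°_cell = 0. The concentrated side is the cathode; the cell reaction moves Sn²⁺ from high to low concentration with n = 2.
Q = [Sn²⁺]_dilute/[Sn²⁺]_conc = 3.6 × 10^-4/0.0031 = 0.116.
E = 0 − (RT/nF) ln Q = −((8.314×318)/(2×96500))(-2.153) = 0.0295 V.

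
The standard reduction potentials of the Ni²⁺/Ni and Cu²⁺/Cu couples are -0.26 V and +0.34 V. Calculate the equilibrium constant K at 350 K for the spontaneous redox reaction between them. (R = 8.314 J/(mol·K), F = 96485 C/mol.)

1.9 × 10^17

E°_cell = +0.34 − (-0.26) = 0.60 V, with n = 2 electrons transferred.
At equilibrium E = 0, so the Nernst equation gives ln K = nFE°/RT = (2)(96485)(0.60)/((8.314)(350)) = 39.79.
K = e^39.79 = 1.9 × 10^17.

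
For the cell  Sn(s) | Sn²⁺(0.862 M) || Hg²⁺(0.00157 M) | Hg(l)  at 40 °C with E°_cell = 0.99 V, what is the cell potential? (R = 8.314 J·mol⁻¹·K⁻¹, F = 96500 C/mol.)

0.905 V

Balancing electrons gives n = 2; the reaction quotient is Q = [Sn²⁺]/[Hg²⁺] = 549.
E = E° − (RT/nF) ln Q = 0.99 − (8.314×313)/(2×96500) × (6.308) = 0.990 − 0.085 = 0.905 V.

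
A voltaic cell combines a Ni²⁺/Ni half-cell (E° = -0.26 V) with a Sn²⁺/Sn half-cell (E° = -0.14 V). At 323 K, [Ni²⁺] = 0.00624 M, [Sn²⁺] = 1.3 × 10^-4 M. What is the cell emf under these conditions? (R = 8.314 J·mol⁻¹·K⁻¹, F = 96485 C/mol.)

The Sn²⁺/Sn couple has the higher reduction potential and acts as the cathode, so E°_cell = -0.14 − (-0.26) = 0.12 V.
Balancing electrons gives n = 2; the reaction quotient is Q = [Ni²⁺]/[Sn²⁺] = 48.0.
E = E° − (RT/nF) ln Q = 0.12 − (8.314×323)/(2×96485) × (3.871) = 0.120 − 0.054 = 0.066 V.

0.066 V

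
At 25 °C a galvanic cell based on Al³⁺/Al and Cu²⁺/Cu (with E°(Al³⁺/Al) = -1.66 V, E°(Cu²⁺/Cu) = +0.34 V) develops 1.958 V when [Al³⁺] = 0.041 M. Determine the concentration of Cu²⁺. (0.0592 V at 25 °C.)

0.0045 M

From the Nernst equation, log Q = n(E° − E)/0.0592 = 6(2.00 − 1.958)/0.0592 = 4.257, so Q = 1.81 × 10^4.
With Q = [Al³⁺]^2/[Cu²⁺]^3 and the known concentrations, [Cu²⁺]^3 in the denominator gives [Cu²⁺] = 0.0045 M.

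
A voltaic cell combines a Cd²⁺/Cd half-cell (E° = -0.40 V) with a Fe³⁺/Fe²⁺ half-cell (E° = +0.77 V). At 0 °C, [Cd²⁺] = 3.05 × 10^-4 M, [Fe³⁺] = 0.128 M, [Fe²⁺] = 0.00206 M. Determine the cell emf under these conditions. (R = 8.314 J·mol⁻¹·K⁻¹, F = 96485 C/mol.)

1.36 V

The Fe³⁺/Fe²⁺ couple has the higher reduction potential and acts as the cathode, so E°_cell = +0.77 − (-0.40) = 1.17 V.
Balancing electrons gives n = 2; the reaction quotient is Q = [Cd²⁺]·[Fe²⁺]^2/[Fe³⁺]^2 = 7.9 × 10^-8.
E = E° − (RT/nF) ln Q = 1.17 − (8.314×273)/(2×96485) × (-16.354) = 1.170 + 0.192 = 1.362 V.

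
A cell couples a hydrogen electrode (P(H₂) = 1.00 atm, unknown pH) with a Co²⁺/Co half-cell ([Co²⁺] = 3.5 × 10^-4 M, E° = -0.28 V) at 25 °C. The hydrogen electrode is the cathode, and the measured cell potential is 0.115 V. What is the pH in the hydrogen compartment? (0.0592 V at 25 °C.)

E°_cell = 0.28 V and n = 2.
log Q = n(E° − E)/0.0592 = 2×(0.28 − 0.115)/0.0592 = 5.574.
With Q = [Co²⁺]·P(H₂) / [H⁺]^2, solving for [H⁺] gives log[H⁺] = -4.515, so pH = 4.52.

pH = 4.52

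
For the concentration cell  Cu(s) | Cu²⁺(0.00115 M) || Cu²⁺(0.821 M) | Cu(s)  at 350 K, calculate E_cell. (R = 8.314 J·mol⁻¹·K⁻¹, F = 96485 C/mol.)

0.099 V

Both half-cells are Cu²⁺/Cu, so E°_cell = 0. The concentrated side is the cathode; the cell reaction moves Cu²⁺ from high to low concentration with n = 2.
Q = [Cu²⁺]_dilute/[Cu²⁺]_conc = 0.00115/0.821 = 0.00140.
E = 0 − (RT/nF) ln Q = −((8.314×350)/(2×96485))(-6.571) = 0.0991 V.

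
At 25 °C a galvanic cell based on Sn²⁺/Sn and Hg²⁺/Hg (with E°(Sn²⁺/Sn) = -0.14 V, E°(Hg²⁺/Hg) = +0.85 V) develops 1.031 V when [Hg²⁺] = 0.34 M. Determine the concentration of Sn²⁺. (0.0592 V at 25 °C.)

From the Nernst equation, log Q = n(E° − E)/0.0592 = 2(0.99 − 1.031)/0.0592 = -1.385, so Q = 0.0412.
With Q = [Sn²⁺]/[Hg²⁺] and the known concentrations, [Sn²⁺] in the numerator gives [Sn²⁺] = 0.014 M.

0.014 M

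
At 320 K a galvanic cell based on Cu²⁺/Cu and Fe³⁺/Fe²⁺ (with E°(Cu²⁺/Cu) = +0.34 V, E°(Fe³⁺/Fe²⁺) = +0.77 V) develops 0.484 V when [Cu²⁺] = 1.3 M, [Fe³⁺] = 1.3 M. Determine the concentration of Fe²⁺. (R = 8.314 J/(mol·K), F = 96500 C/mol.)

0.16 M

From the Nernst equation, ln Q = nF(E° − E)/RT = 2×96500×(0.43 − 0.484)/(8.314×320) = -3.917, so Q = 0.0199.
With Q = [Cu²⁺]·[Fe²⁺]^2/[Fe³⁺]^2 and the known concentrations, [Fe²⁺]^2 in the numerator gives [Fe²⁺] = 0.16 M.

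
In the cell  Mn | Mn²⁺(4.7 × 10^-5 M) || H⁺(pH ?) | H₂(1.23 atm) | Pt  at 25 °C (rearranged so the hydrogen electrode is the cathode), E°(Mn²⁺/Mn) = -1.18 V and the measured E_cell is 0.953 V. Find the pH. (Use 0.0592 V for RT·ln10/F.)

E°_cell = 1.18 V and n = 2.
log Q = n(E° − E)/0.0592 = 2×(1.18 − 0.953)/0.0592 = 7.669.
With Q = [Mn²⁺]·P(H₂) / [H⁺]^2, solving for [H⁺] gives log[H⁺] = -5.953, so pH = 5.95.

pH = 5.95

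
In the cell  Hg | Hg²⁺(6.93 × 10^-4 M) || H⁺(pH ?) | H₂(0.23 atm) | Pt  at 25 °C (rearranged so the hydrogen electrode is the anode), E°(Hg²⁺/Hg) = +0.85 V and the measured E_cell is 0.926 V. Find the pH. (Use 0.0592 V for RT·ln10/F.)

pH = 3.18

E°_cell = 0.85 V and n = 2.
log Q = n(E° − E)/0.0592 = 2×(0.85 − 0.926)/0.0592 = -2.568.
With Q = [H⁺]^2 / ([Hg²⁺]·P(H₂)), solving for [H⁺] gives log[H⁺] = -3.183, so pH = 3.18.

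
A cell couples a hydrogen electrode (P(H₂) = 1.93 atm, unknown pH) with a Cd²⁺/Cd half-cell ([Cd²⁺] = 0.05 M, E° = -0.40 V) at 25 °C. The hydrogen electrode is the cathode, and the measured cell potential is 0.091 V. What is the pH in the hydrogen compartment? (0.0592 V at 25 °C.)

pH = 5.73

E°_cell = 0.40 V and n = 2.
log Q = n(E° − E)/0.0592 = 2×(0.40 − 0.091)/0.0592 = 10.439.
With Q = [Cd²⁺]·P(H₂) / [H⁺]^2, solving for [H⁺] gives log[H⁺] = -5.727, so pH = 5.73.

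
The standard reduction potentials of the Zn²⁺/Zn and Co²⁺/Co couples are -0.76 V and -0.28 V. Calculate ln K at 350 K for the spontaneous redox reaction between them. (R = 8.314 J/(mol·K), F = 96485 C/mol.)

ln K = 31.8

E°_cell = -0.28 − (-0.76) = 0.48 V, with n = 2 electrons transferred.
At equilibrium E = 0, so the Nernst equation gives ln K = nFE°/RT = (2)(96485)(0.48)/((8.314)(350)) = 31.83.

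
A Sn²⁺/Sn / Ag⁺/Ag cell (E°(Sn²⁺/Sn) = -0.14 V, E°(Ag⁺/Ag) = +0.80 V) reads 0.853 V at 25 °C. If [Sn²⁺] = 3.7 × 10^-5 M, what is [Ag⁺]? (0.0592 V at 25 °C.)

From the Nernst equation, log Q = n(E° − E)/0.0592 = 2(0.94 − 0.853)/0.0592 = 2.939, so Q = 869.
With Q = [Sn²⁺]/[Ag⁺]^2 and the known concentrations, [Ag⁺]^2 in the denominator gives [Ag⁺] = 2.1 × 10^-4 M.

2.1 × 10^-4 M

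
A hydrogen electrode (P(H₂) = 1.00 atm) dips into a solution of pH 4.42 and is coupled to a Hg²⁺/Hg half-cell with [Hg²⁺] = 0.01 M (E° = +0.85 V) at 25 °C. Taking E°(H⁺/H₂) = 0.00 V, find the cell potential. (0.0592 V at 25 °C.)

The Hg²⁺/Hg couple is the cathode, so E°_cell = 0.85 V; n = 2.
[H⁺] = 10^(−4.42) = 3.8 × 10^-5 M, and Q = [H⁺]^2 / ([Hg²⁺]·P(H₂)) = 1.45 × 10^-7.
E = E° − (0.0592/2) log Q = 0.85 − (0.0592/2)(-6.840) = 1.052 V.

1.05 V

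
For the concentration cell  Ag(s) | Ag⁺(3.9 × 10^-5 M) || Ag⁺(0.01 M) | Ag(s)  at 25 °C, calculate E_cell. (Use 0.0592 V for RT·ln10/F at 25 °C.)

0.14 V

Both half-cells are Ag⁺/Ag, so E°_cell = 0. The concentrated side is the cathode; the cell reaction moves Ag⁺ from high to low concentration with n = 1.
Q = [Ag⁺]_dilute/[Ag⁺]_conc = 3.9 × 10^-5/0.01 = 0.00390.
E = 0 − (0.0592/1) log Q = −(0.0592/1)(-2.409) = 0.1426 V.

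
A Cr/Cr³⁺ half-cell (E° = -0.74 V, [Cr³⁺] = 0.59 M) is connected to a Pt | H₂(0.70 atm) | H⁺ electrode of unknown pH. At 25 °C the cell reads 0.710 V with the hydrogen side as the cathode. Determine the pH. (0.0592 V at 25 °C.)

pH = 0.66

E°_cell = 0.74 V and n = 6.
log Q = n(E° − E)/0.0592 = 6×(0.74 − 0.710)/0.0592 = 3.041.
With Q = [Cr³⁺]^2·P(H₂)^3 / [H⁺]^6, solving for [H⁺] gives log[H⁺] = -0.661, so pH = 0.66.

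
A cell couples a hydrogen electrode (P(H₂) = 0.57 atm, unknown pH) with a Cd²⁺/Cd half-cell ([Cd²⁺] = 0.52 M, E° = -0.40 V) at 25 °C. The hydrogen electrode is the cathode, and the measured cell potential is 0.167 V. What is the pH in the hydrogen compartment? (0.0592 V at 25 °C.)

pH = 4.20

E°_cell = 0.40 V and n = 2.
log Q = n(E° − E)/0.0592 = 2×(0.40 − 0.167)/0.0592 = 7.872.
With Q = [Cd²⁺]·P(H₂) / [H⁺]^2, solving for [H⁺] gives log[H⁺] = -4.200, so pH = 4.20.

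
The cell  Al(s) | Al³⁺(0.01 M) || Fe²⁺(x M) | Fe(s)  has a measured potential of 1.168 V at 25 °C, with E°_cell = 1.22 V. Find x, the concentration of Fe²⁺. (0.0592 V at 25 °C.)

From the Nernst equation, log Q = n(E° − E)/0.0592 = 6(1.22 − 1.168)/0.0592 = 5.270, so Q = 1.86 × 10^5.
With Q = [Al³⁺]^2/[Fe²⁺]^3 and the known concentrations, [Fe²⁺]^3 in the denominator gives [Fe²⁺] = 8.1 × 10^-4 M.

8.1 × 10^-4 M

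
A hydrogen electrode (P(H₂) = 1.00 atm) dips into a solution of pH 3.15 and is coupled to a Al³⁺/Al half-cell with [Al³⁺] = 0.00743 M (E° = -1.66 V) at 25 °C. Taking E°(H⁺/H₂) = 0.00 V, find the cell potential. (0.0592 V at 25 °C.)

The hydrogen couple is the cathode, so E°_cell = 1.66 V; n = 6.
[H⁺] = 10^(−3.15) = 7.1 × 10^-4 M, and Q = [Al³⁺]^2·P(H₂)^3 / [H⁺]^6 = 4.39 × 10^14.
E = E° − (0.0592/6) log Q = 1.66 − (0.0592/6)(14.642) = 1.516 V.

1.52 V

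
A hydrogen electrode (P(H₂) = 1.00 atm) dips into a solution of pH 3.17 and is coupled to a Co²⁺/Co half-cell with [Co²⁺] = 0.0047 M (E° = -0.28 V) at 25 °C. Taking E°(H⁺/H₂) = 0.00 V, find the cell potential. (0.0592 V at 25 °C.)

0.16 V

The hydrogen couple is the cathode, so E°_cell = 0.28 V; n = 2.
[H⁺] = 10^(−3.17) = 6.8 × 10^-4 M, and Q = [Co²⁺]·P(H₂) / [H⁺]^2 = 1.03 × 10^4.
E = E° − (0.0592/2) log Q = 0.28 − (0.0592/2)(4.012) = 0.161 V.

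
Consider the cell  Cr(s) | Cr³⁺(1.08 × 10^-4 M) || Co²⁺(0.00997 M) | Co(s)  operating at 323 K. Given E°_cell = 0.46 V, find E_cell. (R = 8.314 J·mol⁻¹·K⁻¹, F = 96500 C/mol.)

0.481 V

Balancing electrons gives n = 6; the reaction quotient is Q = [Cr³⁺]^2/[Co²⁺]^3 = 0.0118.
E = E° − (RT/nF) ln Q = 0.46 − (8.314×323)/(6×96500) × (-4.442) = 0.460 + 0.021 = 0.481 V.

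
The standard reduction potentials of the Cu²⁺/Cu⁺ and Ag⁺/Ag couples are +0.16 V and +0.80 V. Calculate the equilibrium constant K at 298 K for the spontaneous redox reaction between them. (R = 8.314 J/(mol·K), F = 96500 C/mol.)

E°_cell = +0.80 − (+0.16) = 0.64 V, with n = 1 electron transferred.
At equilibrium E = 0, so the Nernst equation gives ln K = nFE°/RT = (1)(96500)(0.64)/((8.314)(298)) = 24.93.
K = e^24.93 = 6.7 × 10^10.

6.7 × 10^10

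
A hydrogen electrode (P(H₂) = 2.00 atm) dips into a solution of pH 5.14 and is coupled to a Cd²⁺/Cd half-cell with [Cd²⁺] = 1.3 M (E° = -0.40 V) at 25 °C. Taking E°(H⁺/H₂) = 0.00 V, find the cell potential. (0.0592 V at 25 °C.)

The hydrogen couple is the cathode, so E°_cell = 0.40 V; n = 2.
[H⁺] = 10^(−5.14) = 7.2 × 10^-6 M, and Q = [Cd²⁺]·P(H₂) / [H⁺]^2 = 4.95 × 10^10.
E = E° − (0.0592/2) log Q = 0.40 − (0.0592/2)(10.695) = 0.083 V.

0.083 V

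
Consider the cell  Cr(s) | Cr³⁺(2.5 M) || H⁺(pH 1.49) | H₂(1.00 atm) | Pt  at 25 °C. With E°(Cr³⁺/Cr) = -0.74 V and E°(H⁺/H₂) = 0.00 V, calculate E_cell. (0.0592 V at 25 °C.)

The hydrogen couple is the cathode, so E°_cell = 0.74 V; n = 6.
[H⁺] = 10^(−1.49) = 0.032 M, and Q = [Cr³⁺]^2·P(H₂)^3 / [H⁺]^6 = 5.44 × 10^9.
E = E° − (0.0592/6) log Q = 0.74 − (0.0592/6)(9.736) = 0.644 V.

0.64 V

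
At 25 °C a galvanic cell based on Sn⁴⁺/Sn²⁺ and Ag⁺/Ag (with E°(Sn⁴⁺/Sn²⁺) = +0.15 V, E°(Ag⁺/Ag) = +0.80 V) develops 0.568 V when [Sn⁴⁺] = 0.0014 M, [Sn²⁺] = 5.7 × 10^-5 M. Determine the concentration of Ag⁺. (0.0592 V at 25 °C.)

0.2 M

From the Nernst equation, log Q = n(E° − E)/0.0592 = 2(0.65 − 0.568)/0.0592 = 2.770, so Q = 589.
With Q = [Sn⁴⁺]/([Sn²⁺]·[Ag⁺]^2) and the known concentrations, [Ag⁺]^2 in the denominator gives [Ag⁺] = 0.2 M.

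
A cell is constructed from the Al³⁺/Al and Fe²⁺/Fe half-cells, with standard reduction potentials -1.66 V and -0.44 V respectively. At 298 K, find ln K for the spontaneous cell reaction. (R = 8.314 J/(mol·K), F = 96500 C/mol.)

E°_cell = -0.44 − (-1.66) = 1.22 V, with n = 6 electrons transferred.
At equilibrium E = 0, so the Nernst equation gives ln K = nFE°/RT = (6)(96500)(1.22)/((8.314)(298)) = 285.11.

ln K = 285.1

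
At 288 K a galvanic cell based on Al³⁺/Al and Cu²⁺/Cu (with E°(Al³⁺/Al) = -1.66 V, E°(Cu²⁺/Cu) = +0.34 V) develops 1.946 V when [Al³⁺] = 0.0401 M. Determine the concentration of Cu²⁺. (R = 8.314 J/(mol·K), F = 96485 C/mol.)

0.0015 M

From the Nernst equation, ln Q = nF(E° − E)/RT = 6×96485×(2.00 − 1.946)/(8.314×288) = 13.056, so Q = 4.68 × 10^5.
With Q = [Al³⁺]^2/[Cu²⁺]^3 and the known concentrations, [Cu²⁺]^3 in the denominator gives [Cu²⁺] = 0.0015 M.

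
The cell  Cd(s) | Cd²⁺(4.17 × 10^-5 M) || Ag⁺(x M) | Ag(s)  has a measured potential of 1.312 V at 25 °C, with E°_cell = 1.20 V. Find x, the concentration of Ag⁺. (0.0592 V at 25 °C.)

0.5 M

From the Nernst equation, log Q = n(E° − E)/0.0592 = 2(1.20 − 1.312)/0.0592 = -3.784, so Q = 1.65 × 10^-4.
With Q = [Cd²⁺]/[Ag⁺]^2 and the known concentrations, [Ag⁺]^2 in the denominator gives [Ag⁺] = 0.5 M.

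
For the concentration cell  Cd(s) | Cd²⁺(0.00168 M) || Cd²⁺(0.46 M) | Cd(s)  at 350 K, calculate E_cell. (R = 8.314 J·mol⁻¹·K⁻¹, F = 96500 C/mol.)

0.085 V

Both half-cells are Cd²⁺/Cd, so E°_cell = 0. The concentrated side is the cathode; the cell reaction moves Cd²⁺ from high to low concentration with n = 2.
Q = [Cd²⁺]_dilute/[Cd²⁺]_conc = 0.00168/0.46 = 0.00365.
E = 0 − (RT/nF) ln Q = −((8.314×350)/(2×96500))(-5.612) = 0.0846 V.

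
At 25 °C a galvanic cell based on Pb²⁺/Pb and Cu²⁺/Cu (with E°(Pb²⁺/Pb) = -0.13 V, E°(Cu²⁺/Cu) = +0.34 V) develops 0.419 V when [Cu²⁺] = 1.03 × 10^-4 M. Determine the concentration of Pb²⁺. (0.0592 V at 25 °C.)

0.0054 M

From the Nernst equation, log Q = n(E° − E)/0.0592 = 2(0.47 − 0.419)/0.0592 = 1.723, so Q = 52.8.
With Q = [Pb²⁺]/[Cu²⁺] and the known concentrations, [Pb²⁺] in the numerator gives [Pb²⁺] = 0.0054 M.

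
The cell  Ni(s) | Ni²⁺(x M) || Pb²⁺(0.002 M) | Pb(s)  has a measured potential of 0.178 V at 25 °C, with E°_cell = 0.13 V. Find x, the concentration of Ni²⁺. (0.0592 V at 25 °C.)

From the Nernst equation, log Q = n(E° − E)/0.0592 = 2(0.13 − 0.178)/0.0592 = -1.622, so Q = 0.0239.
With Q = [Ni²⁺]/[Pb²⁺] and the known concentrations, [Ni²⁺] in the numerator gives [Ni²⁺] = 4.8 × 10^-5 M.

4.8 × 10^-5 M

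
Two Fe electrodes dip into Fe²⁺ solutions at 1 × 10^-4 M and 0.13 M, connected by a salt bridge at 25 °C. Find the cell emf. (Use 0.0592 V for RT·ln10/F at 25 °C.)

0.092 V

Both half-cells are Fe²⁺/Fe, so E°_cell = 0. The concentrated side is the cathode; the cell reaction moves Fe²⁺ from high to low concentration with n = 2.
Q = [Fe²⁺]_dilute/[Fe²⁺]_conc = 1 × 10^-4/0.13 = 7.69 × 10^-4.
E = 0 − (0.0592/2) log Q = −(0.0592/2)(-3.114) = 0.0922 V.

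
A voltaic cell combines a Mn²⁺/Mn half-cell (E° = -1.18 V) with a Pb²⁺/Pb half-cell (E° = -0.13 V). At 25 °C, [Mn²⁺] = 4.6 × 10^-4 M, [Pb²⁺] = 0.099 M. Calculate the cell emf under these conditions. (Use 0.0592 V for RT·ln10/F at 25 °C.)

The Pb²⁺/Pb couple has the higher reduction potential and acts as the cathode, so E°_cell = -0.13 − (-1.18) = 1.05 V.
Balancing electrons gives n = 2; the reaction quotient is Q = [Mn²⁺]/[Pb²⁺] = 0.00465.
At 25 °C, E = E° − (0.0592/n) log Q = 1.05 − (0.0592/2)(-2.333) = 1.050 + 0.069 = 1.119 V.

1.12 V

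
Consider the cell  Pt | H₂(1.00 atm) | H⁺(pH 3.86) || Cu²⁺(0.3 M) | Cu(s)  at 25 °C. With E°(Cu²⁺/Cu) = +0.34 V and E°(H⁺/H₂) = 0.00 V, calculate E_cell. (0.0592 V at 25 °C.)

0.55 V

The Cu²⁺/Cu couple is the cathode, so E°_cell = 0.34 V; n = 2.
[H⁺] = 10^(−3.86) = 1.4 × 10^-4 M, and Q = [H⁺]^2 / ([Cu²⁺]·P(H₂)) = 6.35 × 10^-8.
E = E° − (0.0592/2) log Q = 0.34 − (0.0592/2)(-7.197) = 0.553 V.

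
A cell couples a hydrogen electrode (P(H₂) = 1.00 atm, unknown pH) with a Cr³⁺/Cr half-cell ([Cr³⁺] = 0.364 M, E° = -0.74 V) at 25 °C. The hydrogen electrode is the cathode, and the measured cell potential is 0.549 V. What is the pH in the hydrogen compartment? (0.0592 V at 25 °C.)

E°_cell = 0.74 V and n = 6.
log Q = n(E° − E)/0.0592 = 6×(0.74 − 0.549)/0.0592 = 19.358.
With Q = [Cr³⁺]^2·P(H₂)^3 / [H⁺]^6, solving for [H⁺] gives log[H⁺] = -3.373, so pH = 3.37.

pH = 3.37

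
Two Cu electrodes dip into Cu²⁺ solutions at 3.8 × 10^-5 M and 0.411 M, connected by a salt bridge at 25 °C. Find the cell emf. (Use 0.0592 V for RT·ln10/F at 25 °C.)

0.12 V

Both half-cells are Cu²⁺/Cu, so E°_cell = 0. The concentrated side is the cathode; the cell reaction moves Cu²⁺ from high to low concentration with n = 2.
Q = [Cu²⁺]_dilute/[Cu²⁺]_conc = 3.8 × 10^-5/0.411 = 9.25 × 10^-5.
E = 0 − (0.0592/2) log Q = −(0.0592/2)(-4.034) = 0.1194 V.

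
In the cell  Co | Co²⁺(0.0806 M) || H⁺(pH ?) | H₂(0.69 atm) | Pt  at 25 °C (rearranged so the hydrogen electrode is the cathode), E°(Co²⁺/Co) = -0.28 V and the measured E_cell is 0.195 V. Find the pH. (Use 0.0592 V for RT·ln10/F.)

pH = 2.06

E°_cell = 0.28 V and n = 2.
log Q = n(E° − E)/0.0592 = 2×(0.28 − 0.195)/0.0592 = 2.872.
With Q = [Co²⁺]·P(H₂) / [H⁺]^2, solving for [H⁺] gives log[H⁺] = -2.063, so pH = 2.06.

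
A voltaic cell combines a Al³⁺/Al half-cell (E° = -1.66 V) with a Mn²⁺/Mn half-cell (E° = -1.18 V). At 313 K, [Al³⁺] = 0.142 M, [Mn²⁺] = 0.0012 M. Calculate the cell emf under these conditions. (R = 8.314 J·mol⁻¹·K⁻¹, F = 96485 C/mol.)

0.407 V

The Mn²⁺/Mn couple has the higher reduction potential and acts as the cathode, so E°_cell = -1.18 − (-1.66) = 0.48 V.
Balancing electrons gives n = 6; the reaction quotient is Q = [Al³⁺]^2/[Mn²⁺]^3 = 1.17 × 10^7.
E = E° − (RT/nF) ln Q = 0.48 − (8.314×313)/(6×96485) × (16.272) = 0.480 − 0.073 = 0.407 V.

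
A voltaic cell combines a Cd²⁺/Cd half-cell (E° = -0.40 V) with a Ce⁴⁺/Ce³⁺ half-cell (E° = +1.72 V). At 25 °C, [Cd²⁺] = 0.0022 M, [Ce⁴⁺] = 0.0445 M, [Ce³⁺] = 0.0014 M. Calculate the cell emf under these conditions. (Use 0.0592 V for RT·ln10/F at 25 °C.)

2.29 V

The Ce⁴⁺/Ce³⁺ couple has the higher reduction potential and acts as the cathode, so E°_cell = +1.72 − (-0.40) = 2.12 V.
Balancing electrons gives n = 2; the reaction quotient is Q = [Cd²⁺]·[Ce³⁺]^2/[Ce⁴⁺]^2 = 2.18 × 10^-6.
At 25 °C, E = E° − (0.0592/n) log Q = 2.12 − (0.0592/2)(-5.662) = 2.120 + 0.168 = 2.288 V.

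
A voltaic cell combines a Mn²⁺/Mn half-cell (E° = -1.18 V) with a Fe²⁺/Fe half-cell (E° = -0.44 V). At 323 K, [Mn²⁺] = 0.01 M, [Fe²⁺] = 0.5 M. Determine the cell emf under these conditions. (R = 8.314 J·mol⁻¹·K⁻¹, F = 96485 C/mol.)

The Fe²⁺/Fe couple has the higher reduction potential and acts as the cathode, so E°_cell = -0.44 − (-1.18) = 0.74 V.
Balancing electrons gives n = 2; the reaction quotient is Q = [Mn²⁺]/[Fe²⁺] = 0.0200.
E = E° − (RT/nF) ln Q = 0.74 − (8.314×323)/(2×96485) × (-3.912) = 0.740 + 0.054 = 0.794 V.

0.794 V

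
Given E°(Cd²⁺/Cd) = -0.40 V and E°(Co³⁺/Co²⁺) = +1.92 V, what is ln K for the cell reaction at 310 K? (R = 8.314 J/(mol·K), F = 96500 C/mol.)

ln K = 173.7

E°_cell = +1.92 − (-0.40) = 2.32 V, with n = 2 electrons transferred.
At equilibrium E = 0, so the Nernst equation gives ln K = nFE°/RT = (2)(96500)(2.32)/((8.314)(310)) = 173.73.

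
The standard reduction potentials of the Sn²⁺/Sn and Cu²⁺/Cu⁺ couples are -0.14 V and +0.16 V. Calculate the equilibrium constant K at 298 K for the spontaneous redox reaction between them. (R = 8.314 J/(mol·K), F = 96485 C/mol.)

1.4 × 10^10

E°_cell = +0.16 − (-0.14) = 0.30 V, with n = 2 electrons transferred.
At equilibrium E = 0, so the Nernst equation gives ln K = nFE°/RT = (2)(96485)(0.30)/((8.314)(298)) = 23.37.
K = e^23.37 = 1.4 × 10^10.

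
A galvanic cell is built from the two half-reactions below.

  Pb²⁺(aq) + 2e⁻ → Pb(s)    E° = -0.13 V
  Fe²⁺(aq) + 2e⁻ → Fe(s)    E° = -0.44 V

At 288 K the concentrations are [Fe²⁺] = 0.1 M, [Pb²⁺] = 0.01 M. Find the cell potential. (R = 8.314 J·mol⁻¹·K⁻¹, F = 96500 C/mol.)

0.281 V

The Pb²⁺/Pb couple has the higher reduction potential and acts as the cathode, so E°_cell = -0.13 − (-0.44) = 0.31 V.
Balancing electrons gives n = 2; the reaction quotient is Q = [Fe²⁺]/[Pb²⁺] = 10.0.
E = E° − (RT/nF) ln Q = 0.31 − (8.314×288)/(2×96500) × (2.303) = 0.310 − 0.029 = 0.281 V.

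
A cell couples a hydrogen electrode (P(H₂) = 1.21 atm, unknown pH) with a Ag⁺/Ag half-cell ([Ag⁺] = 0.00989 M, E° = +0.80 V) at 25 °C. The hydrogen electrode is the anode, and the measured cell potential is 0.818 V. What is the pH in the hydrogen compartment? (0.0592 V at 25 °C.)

pH = 2.27

E°_cell = 0.80 V and n = 2.
log Q = n(E° − E)/0.0592 = 2×(0.80 − 0.818)/0.0592 = -0.608.
With Q = [H⁺]^2 / ([Ag⁺]^2·P(H₂)), solving for [H⁺] gives log[H⁺] = -2.267, so pH = 2.27.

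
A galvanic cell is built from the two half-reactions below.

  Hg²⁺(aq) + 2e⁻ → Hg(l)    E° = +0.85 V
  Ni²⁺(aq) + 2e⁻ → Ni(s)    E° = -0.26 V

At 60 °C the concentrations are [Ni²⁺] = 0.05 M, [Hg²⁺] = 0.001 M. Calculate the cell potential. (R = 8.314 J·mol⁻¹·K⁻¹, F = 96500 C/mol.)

The Hg²⁺/Hg couple has the higher reduction potential and acts as the cathode, so E°_cell = +0.85 − (-0.26) = 1.11 V.
Balancing electrons gives n = 2; the reaction quotient is Q = [Ni²⁺]/[Hg²⁺] = 50.0.
E = E° − (RT/nF) ln Q = 1.11 − (8.314×333)/(2×96500) × (3.912) = 1.110 − 0.056 = 1.054 V.

1.05 V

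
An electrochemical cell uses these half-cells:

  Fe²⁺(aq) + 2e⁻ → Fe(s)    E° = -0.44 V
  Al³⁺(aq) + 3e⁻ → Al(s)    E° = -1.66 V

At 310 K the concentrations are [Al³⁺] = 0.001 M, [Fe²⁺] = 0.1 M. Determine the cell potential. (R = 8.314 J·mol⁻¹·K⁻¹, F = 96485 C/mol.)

The Fe²⁺/Fe couple has the higher reduction potential and acts as the cathode, so E°_cell = -0.44 − (-1.66) = 1.22 V.
Balancing electrons gives n = 6; the reaction quotient is Q = [Al³⁺]^2/[Fe²⁺]^3 = 0.00100.
E = E° − (RT/nF) ln Q = 1.22 − (8.314×310)/(6×96485) × (-6.908) = 1.220 + 0.031 = 1.251 V.

1.25 V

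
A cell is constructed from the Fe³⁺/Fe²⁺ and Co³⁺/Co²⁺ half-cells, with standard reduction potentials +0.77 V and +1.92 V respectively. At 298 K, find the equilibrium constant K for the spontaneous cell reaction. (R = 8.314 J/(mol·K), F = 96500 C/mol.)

E°_cell = +1.92 − (+0.77) = 1.15 V, with n = 1 electron transferred.
At equilibrium E = 0, so the Nernst equation gives ln K = nFE°/RT = (1)(96500)(1.15)/((8.314)(298)) = 44.79.
K = e^44.79 = 2.8 × 10^19.

2.8 × 10^19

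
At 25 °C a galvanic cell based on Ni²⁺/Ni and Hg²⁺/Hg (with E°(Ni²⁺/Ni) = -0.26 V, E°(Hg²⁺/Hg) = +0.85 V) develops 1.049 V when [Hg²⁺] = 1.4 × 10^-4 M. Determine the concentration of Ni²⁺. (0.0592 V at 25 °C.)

0.016 M

From the Nernst equation, log Q = n(E° − E)/0.0592 = 2(1.11 − 1.049)/0.0592 = 2.061, so Q = 115.
With Q = [Ni²⁺]/[Hg²⁺] and the known concentrations, [Ni²⁺] in the numerator gives [Ni²⁺] = 0.016 M.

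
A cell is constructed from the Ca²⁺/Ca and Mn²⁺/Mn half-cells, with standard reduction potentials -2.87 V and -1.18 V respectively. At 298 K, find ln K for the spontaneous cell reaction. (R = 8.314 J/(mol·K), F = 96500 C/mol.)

E°_cell = -1.18 − (-2.87) = 1.69 V, with n = 2 electrons transferred.
At equilibrium E = 0, so the Nernst equation gives ln K = nFE°/RT = (2)(96500)(1.69)/((8.314)(298)) = 131.65.

ln K = 131.6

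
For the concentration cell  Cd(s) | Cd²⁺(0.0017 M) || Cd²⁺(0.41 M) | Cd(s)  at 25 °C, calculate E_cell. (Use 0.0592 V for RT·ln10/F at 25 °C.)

Both half-cells are Cd²⁺/Cd, so E°_cell = 0. The concentrated side is the cathode; the cell reaction moves Cd²⁺ from high to low concentration with n = 2.
Q = [Cd²⁺]_dilute/[Cd²⁺]_conc = 0.0017/0.41 = 0.00415.
E = 0 − (0.0592/2) log Q = −(0.0592/2)(-2.382) = 0.0705 V.

0.071 V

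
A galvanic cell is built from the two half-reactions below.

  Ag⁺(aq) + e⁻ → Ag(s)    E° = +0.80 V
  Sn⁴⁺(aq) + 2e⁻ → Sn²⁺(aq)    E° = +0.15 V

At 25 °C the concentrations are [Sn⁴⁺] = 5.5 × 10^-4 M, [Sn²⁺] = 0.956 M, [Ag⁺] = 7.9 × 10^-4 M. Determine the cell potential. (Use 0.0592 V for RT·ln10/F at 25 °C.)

The Ag⁺/Ag couple has the higher reduction potential and acts as the cathode, so E°_cell = +0.80 − (+0.15) = 0.65 V.
Balancing electrons gives n = 2; the reaction quotient is Q = [Sn⁴⁺]/([Sn²⁺]·[Ag⁺]^2) = 922.
At 25 °C, E = E° − (0.0592/n) log Q = 0.65 − (0.0592/2)(2.965) = 0.650 − 0.088 = 0.562 V.

0.562 V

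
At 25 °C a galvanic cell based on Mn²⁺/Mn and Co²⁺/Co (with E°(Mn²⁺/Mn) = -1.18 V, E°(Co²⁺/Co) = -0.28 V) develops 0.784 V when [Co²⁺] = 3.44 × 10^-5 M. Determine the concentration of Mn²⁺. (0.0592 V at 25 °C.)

From the Nernst equation, log Q = n(E° − E)/0.0592 = 2(0.90 − 0.784)/0.0592 = 3.919, so Q = 8300.
With Q = [Mn²⁺]/[Co²⁺] and the known concentrations, [Mn²⁺] in the numerator gives [Mn²⁺] = 0.29 M.

0.29 M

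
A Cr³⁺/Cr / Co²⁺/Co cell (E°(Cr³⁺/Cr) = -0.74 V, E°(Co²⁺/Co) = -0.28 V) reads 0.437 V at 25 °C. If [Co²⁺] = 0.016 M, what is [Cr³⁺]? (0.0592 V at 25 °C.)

0.03 M

From the Nernst equation, log Q = n(E° − E)/0.0592 = 6(0.46 − 0.437)/0.0592 = 2.331, so Q = 214.
With Q = [Cr³⁺]^2/[Co²⁺]^3 and the known concentrations, [Cr³⁺]^2 in the numerator gives [Cr³⁺] = 0.03 M.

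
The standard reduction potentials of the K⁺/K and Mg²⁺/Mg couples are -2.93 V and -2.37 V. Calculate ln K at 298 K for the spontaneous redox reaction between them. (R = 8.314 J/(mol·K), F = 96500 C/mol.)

E°_cell = -2.37 − (-2.93) = 0.56 V, with n = 2 electrons transferred.
At equilibrium E = 0, so the Nernst equation gives ln K = nFE°/RT = (2)(96500)(0.56)/((8.314)(298)) = 43.62.

ln K = 43.6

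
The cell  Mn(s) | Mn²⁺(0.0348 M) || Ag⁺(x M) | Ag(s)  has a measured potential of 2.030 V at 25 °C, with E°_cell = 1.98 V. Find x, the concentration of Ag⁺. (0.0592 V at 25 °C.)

From the Nernst equation, log Q = n(E° − E)/0.0592 = 2(1.98 − 2.030)/0.0592 = -1.689, so Q = 0.0205.
With Q = [Mn²⁺]/[Ag⁺]^2 and the known concentrations, [Ag⁺]^2 in the denominator gives [Ag⁺] = 1.3 M.

1.3 M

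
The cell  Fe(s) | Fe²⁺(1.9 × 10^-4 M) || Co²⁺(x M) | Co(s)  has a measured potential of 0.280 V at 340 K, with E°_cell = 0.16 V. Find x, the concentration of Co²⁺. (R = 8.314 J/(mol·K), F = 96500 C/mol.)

0.69 M

From the Nernst equation, ln Q = nF(E° − E)/RT = 2×96500×(0.16 − 0.280)/(8.314×340) = -8.193, so Q = 2.77 × 10^-4.
With Q = [Fe²⁺]/[Co²⁺] and the known concentrations, [Co²⁺] in the denominator gives [Co²⁺] = 0.69 M.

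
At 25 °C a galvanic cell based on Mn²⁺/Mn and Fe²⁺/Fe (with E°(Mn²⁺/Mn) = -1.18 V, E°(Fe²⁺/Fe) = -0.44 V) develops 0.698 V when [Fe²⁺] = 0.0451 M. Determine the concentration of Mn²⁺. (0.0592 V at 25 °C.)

1.2 M

From the Nernst equation, log Q = n(E° − E)/0.0592 = 2(0.74 − 0.698)/0.0592 = 1.419, so Q = 26.2.
With Q = [Mn²⁺]/[Fe²⁺] and the known concentrations, [Mn²⁺] in the numerator gives [Mn²⁺] = 1.2 M.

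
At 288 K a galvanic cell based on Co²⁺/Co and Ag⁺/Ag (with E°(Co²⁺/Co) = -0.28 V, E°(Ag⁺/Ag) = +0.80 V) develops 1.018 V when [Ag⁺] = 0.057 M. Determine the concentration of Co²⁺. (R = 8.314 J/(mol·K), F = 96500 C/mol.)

0.48 M

From the Nernst equation, ln Q = nF(E° − E)/RT = 2×96500×(1.08 − 1.018)/(8.314×288) = 4.997, so Q = 148.
With Q = [Co²⁺]/[Ag⁺]^2 and the known concentrations, [Co²⁺] in the numerator gives [Co²⁺] = 0.48 M.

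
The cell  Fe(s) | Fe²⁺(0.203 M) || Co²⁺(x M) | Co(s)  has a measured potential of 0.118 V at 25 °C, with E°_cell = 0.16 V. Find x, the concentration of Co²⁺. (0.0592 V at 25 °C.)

0.0077 M

From the Nernst equation, log Q = n(E° − E)/0.0592 = 2(0.16 − 0.118)/0.0592 = 1.419, so Q = 26.2.
With Q = [Fe²⁺]/[Co²⁺] and the known concentrations, [Co²⁺] in the denominator gives [Co²⁺] = 0.0077 M.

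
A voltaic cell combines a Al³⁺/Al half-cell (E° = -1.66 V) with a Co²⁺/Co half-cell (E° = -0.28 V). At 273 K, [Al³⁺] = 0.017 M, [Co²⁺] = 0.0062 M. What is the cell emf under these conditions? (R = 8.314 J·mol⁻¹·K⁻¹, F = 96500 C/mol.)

1.35 V

The Co²⁺/Co couple has the higher reduction potential and acts as the cathode, so E°_cell = -0.28 − (-1.66) = 1.38 V.
Balancing electrons gives n = 6; the reaction quotient is Q = [Al³⁺]^2/[Co²⁺]^3 = 1210.
E = E° − (RT/nF) ln Q = 1.38 − (8.314×273)/(6×96500) × (7.101) = 1.380 − 0.028 = 1.352 V.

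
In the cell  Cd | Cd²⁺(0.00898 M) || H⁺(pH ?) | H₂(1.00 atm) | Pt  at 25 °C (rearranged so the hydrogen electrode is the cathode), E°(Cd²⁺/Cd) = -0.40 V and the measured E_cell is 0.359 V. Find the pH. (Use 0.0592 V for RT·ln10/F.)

pH = 1.72

E°_cell = 0.40 V and n = 2.
log Q = n(E° − E)/0.0592 = 2×(0.40 − 0.359)/0.0592 = 1.385.
With Q = [Cd²⁺]·P(H₂) / [H⁺]^2, solving for [H⁺] gives log[H⁺] = -1.716, so pH = 1.72.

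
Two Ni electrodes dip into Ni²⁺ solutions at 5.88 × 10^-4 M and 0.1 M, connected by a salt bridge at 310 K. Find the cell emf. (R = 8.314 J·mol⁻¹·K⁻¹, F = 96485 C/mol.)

Both half-cells are Ni²⁺/Ni, so E°_cell = 0. The concentrated side is the cathode; the cell reaction moves Ni²⁺ from high to low concentration with n = 2.
Q = [Ni²⁺]_dilute/[Ni²⁺]_conc = 5.88 × 10^-4/0.1 = 0.00588.
E = 0 − (RT/nF) ln Q = −((8.314×310)/(2×96485))(-5.136) = 0.0686 V.

0.069 V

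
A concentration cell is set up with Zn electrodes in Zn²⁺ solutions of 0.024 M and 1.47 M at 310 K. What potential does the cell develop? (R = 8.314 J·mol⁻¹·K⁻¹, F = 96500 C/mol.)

Both half-cells are Zn²⁺/Zn, so E°_cell = 0. The concentrated side is the cathode; the cell reaction moves Zn²⁺ from high to low concentration with n = 2.
Q = [Zn²⁺]_dilute/[Zn²⁺]_conc = 0.024/1.47 = 0.0163.
E = 0 − (RT/nF) ln Q = −((8.314×310)/(2×96500))(-4.115) = 0.0550 V.

0.055 V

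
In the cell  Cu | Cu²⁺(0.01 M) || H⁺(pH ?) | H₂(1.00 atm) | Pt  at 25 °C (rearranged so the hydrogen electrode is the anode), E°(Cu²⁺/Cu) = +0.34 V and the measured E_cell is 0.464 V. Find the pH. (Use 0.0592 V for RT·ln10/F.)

E°_cell = 0.34 V and n = 2.
log Q = n(E° − E)/0.0592 = 2×(0.34 − 0.464)/0.0592 = -4.189.
With Q = [H⁺]^2 / ([Cu²⁺]·P(H₂)), solving for [H⁺] gives log[H⁺] = -3.095, so pH = 3.09.

pH = 3.09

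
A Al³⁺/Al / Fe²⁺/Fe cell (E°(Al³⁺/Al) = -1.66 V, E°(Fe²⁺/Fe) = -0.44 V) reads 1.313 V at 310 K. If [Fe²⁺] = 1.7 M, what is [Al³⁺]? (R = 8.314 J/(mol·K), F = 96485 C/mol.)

6.5 × 10^-5 M

From the Nernst equation, ln Q = nF(E° − E)/RT = 6×96485×(1.22 − 1.313)/(8.314×310) = -20.889, so Q = 8.47 × 10^-10.
With Q = [Al³⁺]^2/[Fe²⁺]^3 and the known concentrations, [Al³⁺]^2 in the numerator gives [Al³⁺] = 6.5 × 10^-5 M.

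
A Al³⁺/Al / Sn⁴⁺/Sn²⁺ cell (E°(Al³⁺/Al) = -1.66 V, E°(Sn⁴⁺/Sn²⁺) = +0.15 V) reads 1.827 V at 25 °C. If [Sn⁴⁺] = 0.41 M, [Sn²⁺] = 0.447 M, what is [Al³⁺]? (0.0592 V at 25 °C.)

From the Nernst equation, log Q = n(E° − E)/0.0592 = 6(1.81 − 1.827)/0.0592 = -1.723, so Q = 0.0189.
With Q = [Al³⁺]^2·[Sn²⁺]^3/[Sn⁴⁺]^3 and the known concentrations, [Al³⁺]^2 in the numerator gives [Al³⁺] = 0.12 M.

0.12 M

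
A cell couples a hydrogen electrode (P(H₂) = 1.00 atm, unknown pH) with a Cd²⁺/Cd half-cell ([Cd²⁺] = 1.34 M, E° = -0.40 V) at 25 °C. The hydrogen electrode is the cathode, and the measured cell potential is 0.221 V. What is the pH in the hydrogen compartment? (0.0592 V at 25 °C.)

pH = 2.96

E°_cell = 0.40 V and n = 2.
log Q = n(E° − E)/0.0592 = 2×(0.40 − 0.221)/0.0592 = 6.047.
With Q = [Cd²⁺]·P(H₂) / [H⁺]^2, solving for [H⁺] gives log[H⁺] = -2.960, so pH = 2.96.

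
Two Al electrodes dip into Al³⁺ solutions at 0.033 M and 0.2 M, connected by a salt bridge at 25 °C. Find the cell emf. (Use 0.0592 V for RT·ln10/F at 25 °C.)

Both half-cells are Al³⁺/Al, so E°_cell = 0. The concentrated side is the cathode; the cell reaction moves Al³⁺ from high to low concentration with n = 3.
Q = [Al³⁺]_dilute/[Al³⁺]_conc = 0.033/0.2 = 0.165.
E = 0 − (0.0592/3) log Q = −(0.0592/3)(-0.783) = 0.0155 V.

0.015 V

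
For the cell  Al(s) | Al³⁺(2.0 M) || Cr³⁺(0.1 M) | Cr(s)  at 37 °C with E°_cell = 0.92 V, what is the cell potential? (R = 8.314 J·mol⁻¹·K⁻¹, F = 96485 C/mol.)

Balancing electrons gives n = 3; the reaction quotient is Q = [Al³⁺]/[Cr³⁺] = 20.0.
E = E° − (RT/nF) ln Q = 0.92 − (8.314×310)/(3×96485) × (2.996) = 0.920 − 0.027 = 0.893 V.

0.893 V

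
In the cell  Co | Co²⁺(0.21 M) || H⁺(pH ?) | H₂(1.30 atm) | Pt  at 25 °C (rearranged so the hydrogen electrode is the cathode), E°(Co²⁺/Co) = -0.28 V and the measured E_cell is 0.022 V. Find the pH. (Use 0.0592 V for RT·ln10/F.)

E°_cell = 0.28 V and n = 2.
log Q = n(E° − E)/0.0592 = 2×(0.28 − 0.022)/0.0592 = 8.716.
With Q = [Co²⁺]·P(H₂) / [H⁺]^2, solving for [H⁺] gives log[H⁺] = -4.640, so pH = 4.64.

pH = 4.64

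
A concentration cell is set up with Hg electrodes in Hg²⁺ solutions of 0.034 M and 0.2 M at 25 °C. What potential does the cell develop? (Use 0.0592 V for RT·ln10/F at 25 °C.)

0.023 V

Both half-cells are Hg²⁺/Hg, so E°_cell = 0. The concentrated side is the cathode; the cell reaction moves Hg²⁺ from high to low concentration with n = 2.
Q = [Hg²⁺]_dilute/[Hg²⁺]_conc = 0.034/0.2 = 0.170.
E = 0 − (0.0592/2) log Q = −(0.0592/2)(-0.770) = 0.0228 V.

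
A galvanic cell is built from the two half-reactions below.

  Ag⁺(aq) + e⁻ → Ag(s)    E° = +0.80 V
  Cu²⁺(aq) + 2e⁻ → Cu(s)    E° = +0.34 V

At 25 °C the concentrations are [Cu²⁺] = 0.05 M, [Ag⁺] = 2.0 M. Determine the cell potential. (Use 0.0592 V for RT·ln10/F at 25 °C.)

The Ag⁺/Ag couple has the higher reduction potential and acts as the cathode, so E°_cell = +0.80 − (+0.34) = 0.46 V.
Balancing electrons gives n = 2; the reaction quotient is Q = [Cu²⁺]/[Ag⁺]^2 = 0.0125.
At 25 °C, E = E° − (0.0592/n) log Q = 0.46 − (0.0592/2)(-1.903) = 0.460 + 0.056 = 0.516 V.

0.516 V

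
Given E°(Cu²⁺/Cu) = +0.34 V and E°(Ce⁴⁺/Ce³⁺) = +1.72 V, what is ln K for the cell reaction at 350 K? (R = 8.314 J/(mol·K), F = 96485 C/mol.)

E°_cell = +1.72 − (+0.34) = 1.38 V, with n = 2 electrons transferred.
At equilibrium E = 0, so the Nernst equation gives ln K = nFE°/RT = (2)(96485)(1.38)/((8.314)(350)) = 91.51.

ln K = 91.5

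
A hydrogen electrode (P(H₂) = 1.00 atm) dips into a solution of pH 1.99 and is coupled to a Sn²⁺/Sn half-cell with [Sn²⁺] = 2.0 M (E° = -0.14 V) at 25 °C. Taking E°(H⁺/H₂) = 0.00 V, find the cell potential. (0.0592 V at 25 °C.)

The hydrogen couple is the cathode, so E°_cell = 0.14 V; n = 2.
[H⁺] = 10^(−1.99) = 0.010 M, and Q = [Sn²⁺]·P(H₂) / [H⁺]^2 = 1.91 × 10^4.
E = E° − (0.0592/2) log Q = 0.14 − (0.0592/2)(4.281) = 0.013 V.

0.013 V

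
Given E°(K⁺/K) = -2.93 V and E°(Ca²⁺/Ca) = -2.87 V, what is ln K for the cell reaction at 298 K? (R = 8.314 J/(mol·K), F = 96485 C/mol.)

ln K = 4.7

E°_cell = -2.87 − (-2.93) = 0.06 V, with n = 2 electrons transferred.
At equilibrium E = 0, so the Nernst equation gives ln K = nFE°/RT = (2)(96485)(0.06)/((8.314)(298)) = 4.67.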